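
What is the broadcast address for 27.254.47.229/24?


Network: 27.254.47.0/24
Host bits = 8
Set all host bits to 1:
Broadcast: 27.254.47.255


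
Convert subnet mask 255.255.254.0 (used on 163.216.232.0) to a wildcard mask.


Subnet mask: 255.255.254.0
Wildcard = 255.255.255.255 - subnet mask
255 - 255 = 0
255 - 255 = 0
255 - 254 = 1
255 - 0 = 255
Wildcard: 0.0.1.255


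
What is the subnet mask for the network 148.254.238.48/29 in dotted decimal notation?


/29 means 29 network bits, 3 host bits
Binary: 11111111111111111111111111111000
Mask: 255.255.255.248


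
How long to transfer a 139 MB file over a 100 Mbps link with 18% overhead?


Effective throughput = 100 * (1 - 18/100) = 82 Mbps
File size in Mb = 139 * 8 = 1112 Mb
Time = 1112 / 82
Time = 13.561 seconds


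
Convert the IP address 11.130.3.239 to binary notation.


11 = 00001011
130 = 10000010
3 = 00000011
239 = 11101111
Binary: 00001011.10000010.00000011.11101111


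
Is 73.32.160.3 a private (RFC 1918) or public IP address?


RFC 1918 private ranges:
  10.0.0.0/8 (10.0.0.0 - 10.255.255.255)
  172.16.0.0/12 (172.16.0.0 - 172.31.255.255)
  192.168.0.0/16 (192.168.0.0 - 192.168.255.255)
Public (not in any RFC 1918 range)


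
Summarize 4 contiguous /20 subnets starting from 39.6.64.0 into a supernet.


Original prefix: /20
Number of subnets: 4 = 2^2
New prefix = 20 - 2 = 18
Supernet: 39.6.64.0/18


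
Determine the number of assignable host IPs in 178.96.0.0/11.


Host bits = 32 - 11 = 21
Total addresses = 2^21 = 2097152
Usable = total - 2 (network and broadcast)
Usable hosts: 2097150


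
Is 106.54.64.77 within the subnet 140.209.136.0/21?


Subnet network: 140.209.136.0
Test IP AND mask: 106.54.64.0
No, 106.54.64.77 is not in 140.209.136.0/21


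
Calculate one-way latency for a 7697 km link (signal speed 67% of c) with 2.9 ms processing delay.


Speed = 0.67 * 3e5 km/s = 201000 km/s
Propagation delay = 7697 / 201000 = 0.0383 s = 38.2935 ms
Processing delay = 2.9 ms
Total one-way latency = 41.1935 ms


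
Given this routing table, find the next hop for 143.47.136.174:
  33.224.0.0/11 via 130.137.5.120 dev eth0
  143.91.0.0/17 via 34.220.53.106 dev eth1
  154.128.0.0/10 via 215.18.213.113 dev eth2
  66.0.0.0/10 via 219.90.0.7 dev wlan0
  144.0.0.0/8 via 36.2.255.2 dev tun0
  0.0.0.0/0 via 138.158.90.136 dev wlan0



Longest prefix match for 143.47.136.174:
  /11 33.224.0.0: no
  /17 143.91.0.0: no
  /10 154.128.0.0: no
  /10 66.0.0.0: no
  /8 144.0.0.0: no
  /0 0.0.0.0: MATCH
Selected: next-hop 138.158.90.136 via wlan0 (matched /0)


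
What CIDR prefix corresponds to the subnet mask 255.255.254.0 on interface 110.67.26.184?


Binary: 11111111.11111111.11111110.00000000
Count leading 1s
Prefix: /23


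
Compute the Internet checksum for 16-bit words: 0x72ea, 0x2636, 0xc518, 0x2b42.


Sum all words (with carry folding):
+ 0x72ea = 0x72ea
+ 0x2636 = 0x9920
+ 0xc518 = 0x5e39
+ 0x2b42 = 0x897b
One's complement: ~0x897b
Checksum = 0x7684


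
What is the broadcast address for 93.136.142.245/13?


Network: 93.136.0.0/13
Host bits = 19
Set all host bits to 1:
Broadcast: 93.143.255.255


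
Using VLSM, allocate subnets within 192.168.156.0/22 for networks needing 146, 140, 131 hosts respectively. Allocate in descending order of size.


146 hosts -> /24 (254 usable): 192.168.156.0/24
140 hosts -> /24 (254 usable): 192.168.157.0/24
131 hosts -> /24 (254 usable): 192.168.158.0/24
Allocation: 192.168.156.0/24 (146 hosts, 254 usable); 192.168.157.0/24 (140 hosts, 254 usable); 192.168.158.0/24 (131 hosts, 254 usable)


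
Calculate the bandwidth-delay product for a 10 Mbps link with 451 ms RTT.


BDP = bandwidth * RTT
= 10 Mbps * 451 ms
= 10 * 1e6 * 451 / 1000 bits
= 4510000 bits
= 563750 bytes
= 550.5371 KB
BDP = 4510000 bits (563750 bytes)


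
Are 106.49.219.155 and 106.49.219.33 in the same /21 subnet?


Mask: 255.255.248.0
106.49.219.155 AND mask = 106.49.216.0
106.49.219.33 AND mask = 106.49.216.0
Yes, same subnet (106.49.216.0)


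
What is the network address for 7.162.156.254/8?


IP:   00000111.10100010.10011100.11111110
Mask: 11111111.00000000.00000000.00000000
AND operation:
Net:  00000111.00000000.00000000.00000000
Network: 7.0.0.0/8


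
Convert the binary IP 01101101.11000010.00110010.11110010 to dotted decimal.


01101101 = 109
11000010 = 194
00110010 = 50
11110010 = 242
IP: 109.194.50.242


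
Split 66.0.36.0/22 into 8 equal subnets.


New prefix = 22 + 3 = 25
Each subnet has 128 addresses
  66.0.36.0/25
  66.0.36.128/25
  66.0.37.0/25
  66.0.37.128/25
  66.0.38.0/25
  66.0.38.128/25
  66.0.39.0/25
  66.0.39.128/25
Subnets: 66.0.36.0/25, 66.0.36.128/25, 66.0.37.0/25, 66.0.37.128/25, 66.0.38.0/25, 66.0.38.128/25, 66.0.39.0/25, 66.0.39.128/25


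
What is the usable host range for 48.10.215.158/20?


Network: 48.10.208.0
Broadcast: 48.10.223.255
First usable = network + 1
Last usable = broadcast - 1
Range: 48.10.208.1 to 48.10.223.254


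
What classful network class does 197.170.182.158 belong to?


First octet: 197
Binary: 11000101
110xxxxx -> Class C (192-223)
Class C, default mask 255.255.255.0 (/24)


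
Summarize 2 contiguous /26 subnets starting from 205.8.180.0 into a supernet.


Original prefix: /26
Number of subnets: 2 = 2^1
New prefix = 26 - 1 = 25
Supernet: 205.8.180.0/25


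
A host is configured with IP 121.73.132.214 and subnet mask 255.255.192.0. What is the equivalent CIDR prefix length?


Binary: 11111111.11111111.11000000.00000000
Count leading 1s
Prefix: /18


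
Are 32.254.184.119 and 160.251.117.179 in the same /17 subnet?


Mask: 255.255.128.0
32.254.184.119 AND mask = 32.254.128.0
160.251.117.179 AND mask = 160.251.0.0
No, different subnets (32.254.128.0 vs 160.251.0.0)


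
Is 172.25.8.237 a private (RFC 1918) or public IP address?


RFC 1918 private ranges:
  10.0.0.0/8 (10.0.0.0 - 10.255.255.255)
  172.16.0.0/12 (172.16.0.0 - 172.31.255.255)
  192.168.0.0/16 (192.168.0.0 - 192.168.255.255)
Private (in 172.16.0.0/12)


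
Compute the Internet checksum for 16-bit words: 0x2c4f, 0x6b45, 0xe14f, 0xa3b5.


Sum all words (with carry folding):
+ 0x2c4f = 0x2c4f
+ 0x6b45 = 0x9794
+ 0xe14f = 0x78e4
+ 0xa3b5 = 0x1c9a
One's complement: ~0x1c9a
Checksum = 0xe365


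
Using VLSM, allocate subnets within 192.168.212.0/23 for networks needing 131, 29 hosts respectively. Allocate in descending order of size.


131 hosts -> /24 (254 usable): 192.168.212.0/24
29 hosts -> /27 (30 usable): 192.168.213.0/27
Allocation: 192.168.212.0/24 (131 hosts, 254 usable); 192.168.213.0/27 (29 hosts, 30 usable)


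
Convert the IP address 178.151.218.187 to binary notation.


178 = 10110010
151 = 10010111
218 = 11011010
187 = 10111011
Binary: 10110010.10010111.11011010.10111011


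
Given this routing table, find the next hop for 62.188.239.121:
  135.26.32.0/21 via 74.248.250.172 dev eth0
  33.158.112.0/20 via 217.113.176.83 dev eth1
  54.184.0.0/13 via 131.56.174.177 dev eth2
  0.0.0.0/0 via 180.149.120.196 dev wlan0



Longest prefix match for 62.188.239.121:
  /21 135.26.32.0: no
  /20 33.158.112.0: no
  /13 54.184.0.0: no
  /0 0.0.0.0: MATCH
Selected: next-hop 180.149.120.196 via wlan0 (matched /0)


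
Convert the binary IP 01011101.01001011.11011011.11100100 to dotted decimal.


01011101 = 93
01001011 = 75
11011011 = 219
11100100 = 228
IP: 93.75.219.228


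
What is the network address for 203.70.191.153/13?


IP:   11001011.01000110.10111111.10011001
Mask: 11111111.11111000.00000000.00000000
AND operation:
Net:  11001011.01000000.00000000.00000000
Network: 203.64.0.0/13


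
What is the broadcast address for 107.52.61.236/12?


Network: 107.48.0.0/12
Host bits = 20
Set all host bits to 1:
Broadcast: 107.63.255.255


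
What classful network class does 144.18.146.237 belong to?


First octet: 144
Binary: 10010000
10xxxxxx -> Class B (128-191)
Class B, default mask 255.255.0.0 (/16)


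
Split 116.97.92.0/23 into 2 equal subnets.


New prefix = 23 + 1 = 24
Each subnet has 256 addresses
  116.97.92.0/24
  116.97.93.0/24
Subnets: 116.97.92.0/24, 116.97.93.0/24


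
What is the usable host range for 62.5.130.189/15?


Network: 62.4.0.0
Broadcast: 62.5.255.255
First usable = network + 1
Last usable = broadcast - 1
Range: 62.4.0.1 to 62.5.255.254


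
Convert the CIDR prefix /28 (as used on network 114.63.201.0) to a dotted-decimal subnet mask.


/28 means 28 network bits, 4 host bits
Binary: 11111111111111111111111111110000
Mask: 255.255.255.240


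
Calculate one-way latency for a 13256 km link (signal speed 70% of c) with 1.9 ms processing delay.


Speed = 0.7 * 3e5 km/s = 210000 km/s
Propagation delay = 13256 / 210000 = 0.0631 s = 63.1238 ms
Processing delay = 1.9 ms
Total one-way latency = 65.0238 ms


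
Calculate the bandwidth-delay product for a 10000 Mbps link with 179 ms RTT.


BDP = bandwidth * RTT
= 10000 Mbps * 179 ms
= 10000 * 1e6 * 179 / 1000 bits
= 1790000000 bits
= 223750000 bytes
= 218505.8594 KB
BDP = 1790000000 bits (223750000 bytes)


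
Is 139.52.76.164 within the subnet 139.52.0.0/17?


Subnet network: 139.52.0.0
Test IP AND mask: 139.52.0.0
Yes, 139.52.76.164 is in 139.52.0.0/17


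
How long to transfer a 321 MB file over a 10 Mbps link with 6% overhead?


Effective throughput = 10 * (1 - 6/100) = 9.4 Mbps
File size in Mb = 321 * 8 = 2568 Mb
Time = 2568 / 9.4
Time = 273.1915 seconds


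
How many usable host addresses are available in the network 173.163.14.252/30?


Host bits = 32 - 30 = 2
Total addresses = 2^2 = 4
Usable = total - 2 (network and broadcast)
Usable hosts: 2


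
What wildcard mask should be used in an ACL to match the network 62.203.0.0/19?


Subnet mask: 255.255.224.0
Wildcard = 255.255.255.255 - subnet mask
255 - 255 = 0
255 - 255 = 0
255 - 224 = 31
255 - 0 = 255
Wildcard: 0.0.31.255


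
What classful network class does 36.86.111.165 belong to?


First octet: 36
Binary: 00100100
0xxxxxxx -> Class A (1-126)
Class A, default mask 255.0.0.0 (/8)


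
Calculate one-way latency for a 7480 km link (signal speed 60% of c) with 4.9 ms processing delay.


Speed = 0.6 * 3e5 km/s = 180000 km/s
Propagation delay = 7480 / 180000 = 0.0416 s = 41.5556 ms
Processing delay = 4.9 ms
Total one-way latency = 46.4556 ms


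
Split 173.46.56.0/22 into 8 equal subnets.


New prefix = 22 + 3 = 25
Each subnet has 128 addresses
  173.46.56.0/25
  173.46.56.128/25
  173.46.57.0/25
  173.46.57.128/25
  173.46.58.0/25
  173.46.58.128/25
  173.46.59.0/25
  173.46.59.128/25
Subnets: 173.46.56.0/25, 173.46.56.128/25, 173.46.57.0/25, 173.46.57.128/25, 173.46.58.0/25, 173.46.58.128/25, 173.46.59.0/25, 173.46.59.128/25


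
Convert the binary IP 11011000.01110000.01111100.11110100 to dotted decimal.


11011000 = 216
01110000 = 112
01111100 = 124
11110100 = 244
IP: 216.112.124.244


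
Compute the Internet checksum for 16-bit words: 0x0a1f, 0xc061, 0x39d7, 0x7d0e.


Sum all words (with carry folding):
+ 0x0a1f = 0x0a1f
+ 0xc061 = 0xca80
+ 0x39d7 = 0x0458
+ 0x7d0e = 0x8166
One's complement: ~0x8166
Checksum = 0x7e99


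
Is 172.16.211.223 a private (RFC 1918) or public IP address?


RFC 1918 private ranges:
  10.0.0.0/8 (10.0.0.0 - 10.255.255.255)
  172.16.0.0/12 (172.16.0.0 - 172.31.255.255)
  192.168.0.0/16 (192.168.0.0 - 192.168.255.255)
Private (in 172.16.0.0/12)


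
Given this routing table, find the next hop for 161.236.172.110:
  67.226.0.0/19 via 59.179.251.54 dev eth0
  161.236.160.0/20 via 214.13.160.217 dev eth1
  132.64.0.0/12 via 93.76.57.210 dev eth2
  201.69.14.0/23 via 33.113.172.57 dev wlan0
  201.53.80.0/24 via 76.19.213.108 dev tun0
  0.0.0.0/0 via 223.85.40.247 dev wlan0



Longest prefix match for 161.236.172.110:
  /19 67.226.0.0: no
  /20 161.236.160.0: MATCH
  /12 132.64.0.0: no
  /23 201.69.14.0: no
  /24 201.53.80.0: no
  /0 0.0.0.0: MATCH
Selected: next-hop 214.13.160.217 via eth1 (matched /20)


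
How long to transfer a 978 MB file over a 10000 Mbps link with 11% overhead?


Effective throughput = 10000 * (1 - 11/100) = 8900 Mbps
File size in Mb = 978 * 8 = 7824 Mb
Time = 7824 / 8900
Time = 0.8791 seconds


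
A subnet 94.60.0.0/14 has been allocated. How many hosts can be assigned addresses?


Host bits = 32 - 14 = 18
Total addresses = 2^18 = 262144
Usable = total - 2 (network and broadcast)
Usable hosts: 262142


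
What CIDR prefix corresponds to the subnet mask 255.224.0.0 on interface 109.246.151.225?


Binary: 11111111.11100000.00000000.00000000
Count leading 1s
Prefix: /11


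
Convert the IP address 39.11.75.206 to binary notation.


39 = 00100111
11 = 00001011
75 = 01001011
206 = 11001110
Binary: 00100111.00001011.01001011.11001110


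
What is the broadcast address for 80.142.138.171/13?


Network: 80.136.0.0/13
Host bits = 19
Set all host bits to 1:
Broadcast: 80.143.255.255


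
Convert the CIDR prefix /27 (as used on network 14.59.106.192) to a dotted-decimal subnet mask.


/27 means 27 network bits, 5 host bits
Binary: 11111111111111111111111111100000
Mask: 255.255.255.224


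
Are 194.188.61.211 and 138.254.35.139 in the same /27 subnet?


Mask: 255.255.255.224
194.188.61.211 AND mask = 194.188.61.192
138.254.35.139 AND mask = 138.254.35.128
No, different subnets (194.188.61.192 vs 138.254.35.128)


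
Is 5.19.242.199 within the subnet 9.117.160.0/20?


Subnet network: 9.117.160.0
Test IP AND mask: 5.19.240.0
No, 5.19.242.199 is not in 9.117.160.0/20


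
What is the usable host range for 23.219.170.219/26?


Network: 23.219.170.192
Broadcast: 23.219.170.255
First usable = network + 1
Last usable = broadcast - 1
Range: 23.219.170.193 to 23.219.170.254


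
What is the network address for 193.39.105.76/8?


IP:   11000001.00100111.01101001.01001100
Mask: 11111111.00000000.00000000.00000000
AND operation:
Net:  11000001.00000000.00000000.00000000
Network: 193.0.0.0/8


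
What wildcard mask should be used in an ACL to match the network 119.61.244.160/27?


Subnet mask: 255.255.255.224
Wildcard = 255.255.255.255 - subnet mask
255 - 255 = 0
255 - 255 = 0
255 - 255 = 0
255 - 224 = 31
Wildcard: 0.0.0.31


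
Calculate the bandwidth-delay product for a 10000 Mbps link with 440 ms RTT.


BDP = bandwidth * RTT
= 10000 Mbps * 440 ms
= 10000 * 1e6 * 440 / 1000 bits
= 4400000000 bits
= 550000000 bytes
= 537109.375 KB
BDP = 4400000000 bits (550000000 bytes)


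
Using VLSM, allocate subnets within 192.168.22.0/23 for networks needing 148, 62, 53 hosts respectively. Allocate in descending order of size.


148 hosts -> /24 (254 usable): 192.168.22.0/24
62 hosts -> /26 (62 usable): 192.168.23.0/26
53 hosts -> /26 (62 usable): 192.168.23.64/26
Allocation: 192.168.22.0/24 (148 hosts, 254 usable); 192.168.23.0/26 (62 hosts, 62 usable); 192.168.23.64/26 (53 hosts, 62 usable)


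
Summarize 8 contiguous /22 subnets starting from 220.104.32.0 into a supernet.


Original prefix: /22
Number of subnets: 8 = 2^3
New prefix = 22 - 3 = 19
Supernet: 220.104.32.0/19


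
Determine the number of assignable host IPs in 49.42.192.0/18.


Host bits = 32 - 18 = 14
Total addresses = 2^14 = 16384
Usable = total - 2 (network and broadcast)
Usable hosts: 16382


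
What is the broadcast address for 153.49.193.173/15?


Network: 153.48.0.0/15
Host bits = 17
Set all host bits to 1:
Broadcast: 153.49.255.255


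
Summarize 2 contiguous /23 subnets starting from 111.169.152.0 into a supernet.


Original prefix: /23
Number of subnets: 2 = 2^1
New prefix = 23 - 1 = 22
Supernet: 111.169.152.0/22


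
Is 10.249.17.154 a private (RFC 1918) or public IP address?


RFC 1918 private ranges:
  10.0.0.0/8 (10.0.0.0 - 10.255.255.255)
  172.16.0.0/12 (172.16.0.0 - 172.31.255.255)
  192.168.0.0/16 (192.168.0.0 - 192.168.255.255)
Private (in 10.0.0.0/8)


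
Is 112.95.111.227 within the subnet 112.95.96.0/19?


Subnet network: 112.95.96.0
Test IP AND mask: 112.95.96.0
Yes, 112.95.111.227 is in 112.95.96.0/19


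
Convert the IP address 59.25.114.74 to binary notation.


59 = 00111011
25 = 00011001
114 = 01110010
74 = 01001010
Binary: 00111011.00011001.01110010.01001010


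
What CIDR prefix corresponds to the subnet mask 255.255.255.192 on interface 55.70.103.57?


Binary: 11111111.11111111.11111111.11000000
Count leading 1s
Prefix: /26


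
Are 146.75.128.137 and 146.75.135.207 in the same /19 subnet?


Mask: 255.255.224.0
146.75.128.137 AND mask = 146.75.128.0
146.75.135.207 AND mask = 146.75.128.0
Yes, same subnet (146.75.128.0)


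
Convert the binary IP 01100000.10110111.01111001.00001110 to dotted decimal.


01100000 = 96
10110111 = 183
01111001 = 121
00001110 = 14
IP: 96.183.121.14


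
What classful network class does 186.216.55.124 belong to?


First octet: 186
Binary: 10111010
10xxxxxx -> Class B (128-191)
Class B, default mask 255.255.0.0 (/16)


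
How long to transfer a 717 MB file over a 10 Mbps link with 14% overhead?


Effective throughput = 10 * (1 - 14/100) = 8.6 Mbps
File size in Mb = 717 * 8 = 5736 Mb
Time = 5736 / 8.6
Time = 666.9767 seconds


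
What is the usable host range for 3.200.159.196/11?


Network: 3.192.0.0
Broadcast: 3.223.255.255
First usable = network + 1
Last usable = broadcast - 1
Range: 3.192.0.1 to 3.223.255.254


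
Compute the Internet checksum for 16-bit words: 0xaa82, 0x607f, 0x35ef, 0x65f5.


Sum all words (with carry folding):
+ 0xaa82 = 0xaa82
+ 0x607f = 0x0b02
+ 0x35ef = 0x40f1
+ 0x65f5 = 0xa6e6
One's complement: ~0xa6e6
Checksum = 0x5919


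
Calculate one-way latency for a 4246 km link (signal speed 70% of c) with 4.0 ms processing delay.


Speed = 0.7 * 3e5 km/s = 210000 km/s
Propagation delay = 4246 / 210000 = 0.0202 s = 20.219 ms
Processing delay = 4.0 ms
Total one-way latency = 24.219 ms


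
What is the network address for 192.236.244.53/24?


IP:   11000000.11101100.11110100.00110101
Mask: 11111111.11111111.11111111.00000000
AND operation:
Net:  11000000.11101100.11110100.00000000
Network: 192.236.244.0/24


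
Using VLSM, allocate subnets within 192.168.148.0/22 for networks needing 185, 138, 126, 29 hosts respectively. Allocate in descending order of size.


185 hosts -> /24 (254 usable): 192.168.148.0/24
138 hosts -> /24 (254 usable): 192.168.149.0/24
126 hosts -> /25 (126 usable): 192.168.150.0/25
29 hosts -> /27 (30 usable): 192.168.150.128/27
Allocation: 192.168.148.0/24 (185 hosts, 254 usable); 192.168.149.0/24 (138 hosts, 254 usable); 192.168.150.0/25 (126 hosts, 126 usable); 192.168.150.128/27 (29 hosts, 30 usable)


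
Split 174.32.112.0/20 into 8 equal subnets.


New prefix = 20 + 3 = 23
Each subnet has 512 addresses
  174.32.112.0/23
  174.32.114.0/23
  174.32.116.0/23
  174.32.118.0/23
  174.32.120.0/23
  174.32.122.0/23
  174.32.124.0/23
  174.32.126.0/23
Subnets: 174.32.112.0/23, 174.32.114.0/23, 174.32.116.0/23, 174.32.118.0/23, 174.32.120.0/23, 174.32.122.0/23, 174.32.124.0/23, 174.32.126.0/23


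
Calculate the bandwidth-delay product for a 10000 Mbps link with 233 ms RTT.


BDP = bandwidth * RTT
= 10000 Mbps * 233 ms
= 10000 * 1e6 * 233 / 1000 bits
= 2330000000 bits
= 291250000 bytes
= 284423.8281 KB
BDP = 2330000000 bits (291250000 bytes)


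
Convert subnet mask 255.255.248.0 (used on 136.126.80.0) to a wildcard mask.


Subnet mask: 255.255.248.0
Wildcard = 255.255.255.255 - subnet mask
255 - 255 = 0
255 - 255 = 0
255 - 248 = 7
255 - 0 = 255
Wildcard: 0.0.7.255


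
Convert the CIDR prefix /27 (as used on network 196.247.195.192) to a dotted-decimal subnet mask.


/27 means 27 network bits, 5 host bits
Binary: 11111111111111111111111111100000
Mask: 255.255.255.224


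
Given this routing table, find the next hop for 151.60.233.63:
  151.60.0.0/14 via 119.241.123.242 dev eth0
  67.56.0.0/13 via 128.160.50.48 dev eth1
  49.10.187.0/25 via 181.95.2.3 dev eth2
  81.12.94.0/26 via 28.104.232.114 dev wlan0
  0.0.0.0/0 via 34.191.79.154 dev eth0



Longest prefix match for 151.60.233.63:
  /14 151.60.0.0: MATCH
  /13 67.56.0.0: no
  /25 49.10.187.0: no
  /26 81.12.94.0: no
  /0 0.0.0.0: MATCH
Selected: next-hop 119.241.123.242 via eth0 (matched /14)


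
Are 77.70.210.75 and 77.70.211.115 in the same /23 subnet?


Mask: 255.255.254.0
77.70.210.75 AND mask = 77.70.210.0
77.70.211.115 AND mask = 77.70.210.0
Yes, same subnet (77.70.210.0)


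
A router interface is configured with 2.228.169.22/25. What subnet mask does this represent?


/25 means 25 network bits, 7 host bits
Binary: 11111111111111111111111110000000
Mask: 255.255.255.128


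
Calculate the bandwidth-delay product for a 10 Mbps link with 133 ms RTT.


BDP = bandwidth * RTT
= 10 Mbps * 133 ms
= 10 * 1e6 * 133 / 1000 bits
= 1330000 bits
= 166250 bytes
= 162.3535 KB
BDP = 1330000 bits (166250 bytes)


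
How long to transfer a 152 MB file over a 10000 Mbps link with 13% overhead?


Effective throughput = 10000 * (1 - 13/100) = 8700 Mbps
File size in Mb = 152 * 8 = 1216 Mb
Time = 1216 / 8700
Time = 0.1398 seconds


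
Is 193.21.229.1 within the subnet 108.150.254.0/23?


Subnet network: 108.150.254.0
Test IP AND mask: 193.21.228.0
No, 193.21.229.1 is not in 108.150.254.0/23


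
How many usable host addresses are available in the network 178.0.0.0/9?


Host bits = 32 - 9 = 23
Total addresses = 2^23 = 8388608
Usable = total - 2 (network and broadcast)
Usable hosts: 8388606


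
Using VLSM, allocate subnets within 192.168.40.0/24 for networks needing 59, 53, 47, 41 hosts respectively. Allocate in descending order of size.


59 hosts -> /26 (62 usable): 192.168.40.0/26
53 hosts -> /26 (62 usable): 192.168.40.64/26
47 hosts -> /26 (62 usable): 192.168.40.128/26
41 hosts -> /26 (62 usable): 192.168.40.192/26
Allocation: 192.168.40.0/26 (59 hosts, 62 usable); 192.168.40.64/26 (53 hosts, 62 usable); 192.168.40.128/26 (47 hosts, 62 usable); 192.168.40.192/26 (41 hosts, 62 usable)


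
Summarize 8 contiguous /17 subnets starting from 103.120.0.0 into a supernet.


Original prefix: /17
Number of subnets: 8 = 2^3
New prefix = 17 - 3 = 14
Supernet: 103.120.0.0/14


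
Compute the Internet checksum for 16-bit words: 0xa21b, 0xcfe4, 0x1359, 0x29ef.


Sum all words (with carry folding):
+ 0xa21b = 0xa21b
+ 0xcfe4 = 0x7200
+ 0x1359 = 0x8559
+ 0x29ef = 0xaf48
One's complement: ~0xaf48
Checksum = 0x50b7


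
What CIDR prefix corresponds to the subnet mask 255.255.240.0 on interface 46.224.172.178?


Binary: 11111111.11111111.11110000.00000000
Count leading 1s
Prefix: /20


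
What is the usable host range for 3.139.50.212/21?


Network: 3.139.48.0
Broadcast: 3.139.55.255
First usable = network + 1
Last usable = broadcast - 1
Range: 3.139.48.1 to 3.139.55.254


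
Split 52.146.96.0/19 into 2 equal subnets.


New prefix = 19 + 1 = 20
Each subnet has 4096 addresses
  52.146.96.0/20
  52.146.112.0/20
Subnets: 52.146.96.0/20, 52.146.112.0/20


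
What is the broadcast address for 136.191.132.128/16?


Network: 136.191.0.0/16
Host bits = 16
Set all host bits to 1:
Broadcast: 136.191.255.255


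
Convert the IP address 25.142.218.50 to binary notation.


25 = 00011001
142 = 10001110
218 = 11011010
50 = 00110010
Binary: 00011001.10001110.11011010.00110010


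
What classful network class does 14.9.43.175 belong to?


First octet: 14
Binary: 00001110
0xxxxxxx -> Class A (1-126)
Class A, default mask 255.0.0.0 (/8)


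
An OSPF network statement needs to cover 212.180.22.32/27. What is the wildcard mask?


Subnet mask: 255.255.255.224
Wildcard = 255.255.255.255 - subnet mask
255 - 255 = 0
255 - 255 = 0
255 - 255 = 0
255 - 224 = 31
Wildcard: 0.0.0.31


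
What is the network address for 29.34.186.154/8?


IP:   00011101.00100010.10111010.10011010
Mask: 11111111.00000000.00000000.00000000
AND operation:
Net:  00011101.00000000.00000000.00000000
Network: 29.0.0.0/8


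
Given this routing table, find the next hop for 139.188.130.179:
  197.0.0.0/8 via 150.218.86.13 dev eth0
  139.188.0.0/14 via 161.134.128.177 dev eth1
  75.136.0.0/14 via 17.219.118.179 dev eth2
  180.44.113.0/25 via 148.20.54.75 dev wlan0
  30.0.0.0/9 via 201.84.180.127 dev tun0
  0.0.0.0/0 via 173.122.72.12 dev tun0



Longest prefix match for 139.188.130.179:
  /8 197.0.0.0: no
  /14 139.188.0.0: MATCH
  /14 75.136.0.0: no
  /25 180.44.113.0: no
  /9 30.0.0.0: no
  /0 0.0.0.0: MATCH
Selected: next-hop 161.134.128.177 via eth1 (matched /14)


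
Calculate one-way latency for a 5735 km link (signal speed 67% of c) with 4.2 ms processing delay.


Speed = 0.67 * 3e5 km/s = 201000 km/s
Propagation delay = 5735 / 201000 = 0.0285 s = 28.5323 ms
Processing delay = 4.2 ms
Total one-way latency = 32.7323 ms


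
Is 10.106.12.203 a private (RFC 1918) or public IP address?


RFC 1918 private ranges:
  10.0.0.0/8 (10.0.0.0 - 10.255.255.255)
  172.16.0.0/12 (172.16.0.0 - 172.31.255.255)
  192.168.0.0/16 (192.168.0.0 - 192.168.255.255)
Private (in 10.0.0.0/8)


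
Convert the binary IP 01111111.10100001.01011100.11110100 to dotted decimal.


01111111 = 127
10100001 = 161
01011100 = 92
11110100 = 244
IP: 127.161.92.244


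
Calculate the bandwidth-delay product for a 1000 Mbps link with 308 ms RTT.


BDP = bandwidth * RTT
= 1000 Mbps * 308 ms
= 1000 * 1e6 * 308 / 1000 bits
= 308000000 bits
= 38500000 bytes
= 37597.6562 KB
BDP = 308000000 bits (38500000 bytes)


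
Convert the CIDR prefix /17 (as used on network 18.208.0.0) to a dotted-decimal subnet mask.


/17 means 17 network bits, 15 host bits
Binary: 11111111111111111000000000000000
Mask: 255.255.128.0


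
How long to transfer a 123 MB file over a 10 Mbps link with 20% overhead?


Effective throughput = 10 * (1 - 20/100) = 8 Mbps
File size in Mb = 123 * 8 = 984 Mb
Time = 984 / 8
Time = 123 seconds


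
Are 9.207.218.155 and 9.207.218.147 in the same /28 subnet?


Mask: 255.255.255.240
9.207.218.155 AND mask = 9.207.218.144
9.207.218.147 AND mask = 9.207.218.144
Yes, same subnet (9.207.218.144)


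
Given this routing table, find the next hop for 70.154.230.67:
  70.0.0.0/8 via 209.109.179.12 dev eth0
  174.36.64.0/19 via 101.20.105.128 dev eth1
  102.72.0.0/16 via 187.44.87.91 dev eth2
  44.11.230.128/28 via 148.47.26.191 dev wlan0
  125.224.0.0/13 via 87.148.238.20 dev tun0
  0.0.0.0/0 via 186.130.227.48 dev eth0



Longest prefix match for 70.154.230.67:
  /8 70.0.0.0: MATCH
  /19 174.36.64.0: no
  /16 102.72.0.0: no
  /28 44.11.230.128: no
  /13 125.224.0.0: no
  /0 0.0.0.0: MATCH
Selected: next-hop 209.109.179.12 via eth0 (matched /8)


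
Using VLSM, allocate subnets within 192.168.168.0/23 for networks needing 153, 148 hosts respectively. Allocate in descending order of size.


153 hosts -> /24 (254 usable): 192.168.168.0/24
148 hosts -> /24 (254 usable): 192.168.169.0/24
Allocation: 192.168.168.0/24 (153 hosts, 254 usable); 192.168.169.0/24 (148 hosts, 254 usable)


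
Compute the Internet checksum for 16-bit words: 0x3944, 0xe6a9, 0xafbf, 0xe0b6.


Sum all words (with carry folding):
+ 0x3944 = 0x3944
+ 0xe6a9 = 0x1fee
+ 0xafbf = 0xcfad
+ 0xe0b6 = 0xb064
One's complement: ~0xb064
Checksum = 0x4f9b


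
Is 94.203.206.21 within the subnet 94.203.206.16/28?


Subnet network: 94.203.206.16
Test IP AND mask: 94.203.206.16
Yes, 94.203.206.21 is in 94.203.206.16/28


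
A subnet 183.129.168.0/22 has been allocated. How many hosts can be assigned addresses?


Host bits = 32 - 22 = 10
Total addresses = 2^10 = 1024
Usable = total - 2 (network and broadcast)
Usable hosts: 1022


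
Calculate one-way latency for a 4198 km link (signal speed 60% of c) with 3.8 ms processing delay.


Speed = 0.6 * 3e5 km/s = 180000 km/s
Propagation delay = 4198 / 180000 = 0.0233 s = 23.3222 ms
Processing delay = 3.8 ms
Total one-way latency = 27.1222 ms


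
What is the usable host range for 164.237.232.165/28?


Network: 164.237.232.160
Broadcast: 164.237.232.175
First usable = network + 1
Last usable = broadcast - 1
Range: 164.237.232.161 to 164.237.232.174


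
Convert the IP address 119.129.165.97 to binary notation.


119 = 01110111
129 = 10000001
165 = 10100101
97 = 01100001
Binary: 01110111.10000001.10100101.01100001


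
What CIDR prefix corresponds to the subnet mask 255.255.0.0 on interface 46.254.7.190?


Binary: 11111111.11111111.00000000.00000000
Count leading 1s
Prefix: /16


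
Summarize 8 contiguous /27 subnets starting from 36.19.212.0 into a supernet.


Original prefix: /27
Number of subnets: 8 = 2^3
New prefix = 27 - 3 = 24
Supernet: 36.19.212.0/24


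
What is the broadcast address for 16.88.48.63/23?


Network: 16.88.48.0/23
Host bits = 9
Set all host bits to 1:
Broadcast: 16.88.49.255


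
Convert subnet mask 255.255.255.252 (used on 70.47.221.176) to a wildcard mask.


Subnet mask: 255.255.255.252
Wildcard = 255.255.255.255 - subnet mask
255 - 255 = 0
255 - 255 = 0
255 - 255 = 0
255 - 252 = 3
Wildcard: 0.0.0.3


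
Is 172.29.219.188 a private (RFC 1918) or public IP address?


RFC 1918 private ranges:
  10.0.0.0/8 (10.0.0.0 - 10.255.255.255)
  172.16.0.0/12 (172.16.0.0 - 172.31.255.255)
  192.168.0.0/16 (192.168.0.0 - 192.168.255.255)
Private (in 172.16.0.0/12)


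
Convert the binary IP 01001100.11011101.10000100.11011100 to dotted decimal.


01001100 = 76
11011101 = 221
10000100 = 132
11011100 = 220
IP: 76.221.132.220


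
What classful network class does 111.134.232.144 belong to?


First octet: 111
Binary: 01101111
0xxxxxxx -> Class A (1-126)
Class A, default mask 255.0.0.0 (/8)


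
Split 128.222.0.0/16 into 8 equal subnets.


New prefix = 16 + 3 = 19
Each subnet has 8192 addresses
  128.222.0.0/19
  128.222.32.0/19
  128.222.64.0/19
  128.222.96.0/19
  128.222.128.0/19
  128.222.160.0/19
  128.222.192.0/19
  128.222.224.0/19
Subnets: 128.222.0.0/19, 128.222.32.0/19, 128.222.64.0/19, 128.222.96.0/19, 128.222.128.0/19, 128.222.160.0/19, 128.222.192.0/19, 128.222.224.0/19


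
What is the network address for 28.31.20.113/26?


IP:   00011100.00011111.00010100.01110001
Mask: 11111111.11111111.11111111.11000000
AND operation:
Net:  00011100.00011111.00010100.01000000
Network: 28.31.20.64/26


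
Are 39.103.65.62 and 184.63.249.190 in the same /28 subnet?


Mask: 255.255.255.240
39.103.65.62 AND mask = 39.103.65.48
184.63.249.190 AND mask = 184.63.249.176
No, different subnets (39.103.65.48 vs 184.63.249.176)


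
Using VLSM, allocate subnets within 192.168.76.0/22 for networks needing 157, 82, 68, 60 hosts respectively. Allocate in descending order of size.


157 hosts -> /24 (254 usable): 192.168.76.0/24
82 hosts -> /25 (126 usable): 192.168.77.0/25
68 hosts -> /25 (126 usable): 192.168.77.128/25
60 hosts -> /26 (62 usable): 192.168.78.0/26
Allocation: 192.168.76.0/24 (157 hosts, 254 usable); 192.168.77.0/25 (82 hosts, 126 usable); 192.168.77.128/25 (68 hosts, 126 usable); 192.168.78.0/26 (60 hosts, 62 usable)


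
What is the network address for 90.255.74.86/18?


IP:   01011010.11111111.01001010.01010110
Mask: 11111111.11111111.11000000.00000000
AND operation:
Net:  01011010.11111111.01000000.00000000
Network: 90.255.64.0/18


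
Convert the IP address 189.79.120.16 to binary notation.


189 = 10111101
79 = 01001111
120 = 01111000
16 = 00010000
Binary: 10111101.01001111.01111000.00010000


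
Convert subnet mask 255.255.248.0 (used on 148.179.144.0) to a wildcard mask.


Subnet mask: 255.255.248.0
Wildcard = 255.255.255.255 - subnet mask
255 - 255 = 0
255 - 255 = 0
255 - 248 = 7
255 - 0 = 255
Wildcard: 0.0.7.255


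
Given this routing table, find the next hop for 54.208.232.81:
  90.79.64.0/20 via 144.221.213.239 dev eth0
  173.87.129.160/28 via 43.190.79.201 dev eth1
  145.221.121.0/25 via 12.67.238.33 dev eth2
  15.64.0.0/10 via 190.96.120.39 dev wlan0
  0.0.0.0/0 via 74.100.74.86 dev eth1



Longest prefix match for 54.208.232.81:
  /20 90.79.64.0: no
  /28 173.87.129.160: no
  /25 145.221.121.0: no
  /10 15.64.0.0: no
  /0 0.0.0.0: MATCH
Selected: next-hop 74.100.74.86 via eth1 (matched /0)


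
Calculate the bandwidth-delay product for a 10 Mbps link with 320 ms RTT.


BDP = bandwidth * RTT
= 10 Mbps * 320 ms
= 10 * 1e6 * 320 / 1000 bits
= 3200000 bits
= 400000 bytes
= 390.625 KB
BDP = 3200000 bits (400000 bytes)


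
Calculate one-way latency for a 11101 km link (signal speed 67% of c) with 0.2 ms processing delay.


Speed = 0.67 * 3e5 km/s = 201000 km/s
Propagation delay = 11101 / 201000 = 0.0552 s = 55.2289 ms
Processing delay = 0.2 ms
Total one-way latency = 55.4289 ms


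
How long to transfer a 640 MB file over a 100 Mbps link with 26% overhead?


Effective throughput = 100 * (1 - 26/100) = 74 Mbps
File size in Mb = 640 * 8 = 5120 Mb
Time = 5120 / 74
Time = 69.1892 seconds


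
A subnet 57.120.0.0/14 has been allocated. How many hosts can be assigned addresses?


Host bits = 32 - 14 = 18
Total addresses = 2^18 = 262144
Usable = total - 2 (network and broadcast)
Usable hosts: 262142


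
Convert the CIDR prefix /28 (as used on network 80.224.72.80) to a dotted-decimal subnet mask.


/28 means 28 network bits, 4 host bits
Binary: 11111111111111111111111111110000
Mask: 255.255.255.240


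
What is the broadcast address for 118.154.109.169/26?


Network: 118.154.109.128/26
Host bits = 6
Set all host bits to 1:
Broadcast: 118.154.109.191


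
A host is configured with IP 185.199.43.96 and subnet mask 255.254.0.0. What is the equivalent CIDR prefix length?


Binary: 11111111.11111110.00000000.00000000
Count leading 1s
Prefix: /15


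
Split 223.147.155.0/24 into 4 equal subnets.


New prefix = 24 + 2 = 26
Each subnet has 64 addresses
  223.147.155.0/26
  223.147.155.64/26
  223.147.155.128/26
  223.147.155.192/26
Subnets: 223.147.155.0/26, 223.147.155.64/26, 223.147.155.128/26, 223.147.155.192/26


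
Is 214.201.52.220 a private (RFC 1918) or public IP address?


RFC 1918 private ranges:
  10.0.0.0/8 (10.0.0.0 - 10.255.255.255)
  172.16.0.0/12 (172.16.0.0 - 172.31.255.255)
  192.168.0.0/16 (192.168.0.0 - 192.168.255.255)
Public (not in any RFC 1918 range)


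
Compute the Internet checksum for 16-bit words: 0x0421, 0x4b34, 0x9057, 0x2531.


Sum all words (with carry folding):
+ 0x0421 = 0x0421
+ 0x4b34 = 0x4f55
+ 0x9057 = 0xdfac
+ 0x2531 = 0x04de
One's complement: ~0x04de
Checksum = 0xfb21


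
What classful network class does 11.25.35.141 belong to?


First octet: 11
Binary: 00001011
0xxxxxxx -> Class A (1-126)
Class A, default mask 255.0.0.0 (/8)


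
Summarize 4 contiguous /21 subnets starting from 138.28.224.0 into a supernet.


Original prefix: /21
Number of subnets: 4 = 2^2
New prefix = 21 - 2 = 19
Supernet: 138.28.224.0/19


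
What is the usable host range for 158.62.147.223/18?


Network: 158.62.128.0
Broadcast: 158.62.191.255
First usable = network + 1
Last usable = broadcast - 1
Range: 158.62.128.1 to 158.62.191.254


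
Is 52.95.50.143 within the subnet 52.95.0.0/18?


Subnet network: 52.95.0.0
Test IP AND mask: 52.95.0.0
Yes, 52.95.50.143 is in 52.95.0.0/18


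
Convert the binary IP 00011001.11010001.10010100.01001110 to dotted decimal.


00011001 = 25
11010001 = 209
10010100 = 148
01001110 = 78
IP: 25.209.148.78


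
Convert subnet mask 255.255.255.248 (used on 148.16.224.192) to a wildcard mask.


Subnet mask: 255.255.255.248
Wildcard = 255.255.255.255 - subnet mask
255 - 255 = 0
255 - 255 = 0
255 - 255 = 0
255 - 248 = 7
Wildcard: 0.0.0.7


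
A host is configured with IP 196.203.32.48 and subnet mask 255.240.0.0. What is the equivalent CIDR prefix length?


Binary: 11111111.11110000.00000000.00000000
Count leading 1s
Prefix: /12


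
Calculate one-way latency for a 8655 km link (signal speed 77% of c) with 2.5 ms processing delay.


Speed = 0.77 * 3e5 km/s = 231000 km/s
Propagation delay = 8655 / 231000 = 0.0375 s = 37.4675 ms
Processing delay = 2.5 ms
Total one-way latency = 39.9675 ms


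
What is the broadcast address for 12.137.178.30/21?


Network: 12.137.176.0/21
Host bits = 11
Set all host bits to 1:
Broadcast: 12.137.183.255


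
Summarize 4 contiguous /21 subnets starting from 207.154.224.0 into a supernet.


Original prefix: /21
Number of subnets: 4 = 2^2
New prefix = 21 - 2 = 19
Supernet: 207.154.224.0/19


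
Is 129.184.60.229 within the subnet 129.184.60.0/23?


Subnet network: 129.184.60.0
Test IP AND mask: 129.184.60.0
Yes, 129.184.60.229 is in 129.184.60.0/23


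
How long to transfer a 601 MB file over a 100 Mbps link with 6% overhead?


Effective throughput = 100 * (1 - 6/100) = 94 Mbps
File size in Mb = 601 * 8 = 4808 Mb
Time = 4808 / 94
Time = 51.1489 seconds


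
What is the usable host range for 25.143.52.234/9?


Network: 25.128.0.0
Broadcast: 25.255.255.255
First usable = network + 1
Last usable = broadcast - 1
Range: 25.128.0.1 to 25.255.255.254


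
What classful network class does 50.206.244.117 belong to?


First octet: 50
Binary: 00110010
0xxxxxxx -> Class A (1-126)
Class A, default mask 255.0.0.0 (/8)


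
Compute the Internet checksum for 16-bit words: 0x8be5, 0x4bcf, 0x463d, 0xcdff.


Sum all words (with carry folding):
+ 0x8be5 = 0x8be5
+ 0x4bcf = 0xd7b4
+ 0x463d = 0x1df2
+ 0xcdff = 0xebf1
One's complement: ~0xebf1
Checksum = 0x140e


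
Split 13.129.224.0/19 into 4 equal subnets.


New prefix = 19 + 2 = 21
Each subnet has 2048 addresses
  13.129.224.0/21
  13.129.232.0/21
  13.129.240.0/21
  13.129.248.0/21
Subnets: 13.129.224.0/21, 13.129.232.0/21, 13.129.240.0/21, 13.129.248.0/21


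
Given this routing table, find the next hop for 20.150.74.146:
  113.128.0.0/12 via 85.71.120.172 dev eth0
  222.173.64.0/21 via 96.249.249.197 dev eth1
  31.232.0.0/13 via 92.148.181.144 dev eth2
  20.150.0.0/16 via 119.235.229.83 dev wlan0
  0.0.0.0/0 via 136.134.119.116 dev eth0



Longest prefix match for 20.150.74.146:
  /12 113.128.0.0: no
  /21 222.173.64.0: no
  /13 31.232.0.0: no
  /16 20.150.0.0: MATCH
  /0 0.0.0.0: MATCH
Selected: next-hop 119.235.229.83 via wlan0 (matched /16)


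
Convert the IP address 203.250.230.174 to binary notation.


203 = 11001011
250 = 11111010
230 = 11100110
174 = 10101110
Binary: 11001011.11111010.11100110.10101110


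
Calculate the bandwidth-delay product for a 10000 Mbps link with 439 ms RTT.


BDP = bandwidth * RTT
= 10000 Mbps * 439 ms
= 10000 * 1e6 * 439 / 1000 bits
= 4390000000 bits
= 548750000 bytes
= 535888.6719 KB
BDP = 4390000000 bits (548750000 bytes)


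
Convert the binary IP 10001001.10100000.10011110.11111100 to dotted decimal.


10001001 = 137
10100000 = 160
10011110 = 158
11111100 = 252
IP: 137.160.158.252


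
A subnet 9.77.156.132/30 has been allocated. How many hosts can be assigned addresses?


Host bits = 32 - 30 = 2
Total addresses = 2^2 = 4
Usable = total - 2 (network and broadcast)
Usable hosts: 2


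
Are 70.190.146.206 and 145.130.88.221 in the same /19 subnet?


Mask: 255.255.224.0
70.190.146.206 AND mask = 70.190.128.0
145.130.88.221 AND mask = 145.130.64.0
No, different subnets (70.190.128.0 vs 145.130.64.0)


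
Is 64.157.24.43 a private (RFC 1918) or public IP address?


RFC 1918 private ranges:
  10.0.0.0/8 (10.0.0.0 - 10.255.255.255)
  172.16.0.0/12 (172.16.0.0 - 172.31.255.255)
  192.168.0.0/16 (192.168.0.0 - 192.168.255.255)
Public (not in any RFC 1918 range)


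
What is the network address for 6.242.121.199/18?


IP:   00000110.11110010.01111001.11000111
Mask: 11111111.11111111.11000000.00000000
AND operation:
Net:  00000110.11110010.01000000.00000000
Network: 6.242.64.0/18


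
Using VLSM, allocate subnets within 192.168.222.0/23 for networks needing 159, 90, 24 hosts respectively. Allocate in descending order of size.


159 hosts -> /24 (254 usable): 192.168.222.0/24
90 hosts -> /25 (126 usable): 192.168.223.0/25
24 hosts -> /27 (30 usable): 192.168.223.128/27
Allocation: 192.168.222.0/24 (159 hosts, 254 usable); 192.168.223.0/25 (90 hosts, 126 usable); 192.168.223.128/27 (24 hosts, 30 usable)
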